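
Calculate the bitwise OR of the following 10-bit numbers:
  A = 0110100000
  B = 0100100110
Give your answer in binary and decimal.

Apply | to each column (1 where either bit is 1):
  0110100000
| 0100100110
------------
  0110100110

Answer: 0110100110 (422)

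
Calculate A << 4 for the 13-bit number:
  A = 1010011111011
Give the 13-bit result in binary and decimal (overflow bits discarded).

Shift left by 4: drop the top 4 bit(s), append 4 zero(s) on the right.
  1010011111011  ->  discard [1010], keep [011111011], append 0000
= 0111110110000

Answer: 0111110110000 (4016)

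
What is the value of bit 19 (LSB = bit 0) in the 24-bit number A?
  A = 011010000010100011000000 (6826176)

Bit 19 is the 20th from the right.
  011010000010100011000000
      ^
That bit is 1.

Answer: 1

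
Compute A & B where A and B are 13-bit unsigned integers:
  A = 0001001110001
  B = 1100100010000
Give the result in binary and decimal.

Apply & to each column (1 only where both bits are 1):
  0001001110001
& 1100100010000
---------------
  0000000010000

Answer: 0000000010000 (16)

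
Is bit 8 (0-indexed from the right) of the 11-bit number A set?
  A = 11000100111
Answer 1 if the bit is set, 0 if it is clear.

Bit 8 is the 9th from the right.
  11000100111
    ^
That bit is 0.

Answer: 0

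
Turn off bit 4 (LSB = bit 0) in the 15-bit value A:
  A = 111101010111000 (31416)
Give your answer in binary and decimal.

Mask = ~(1 << 4) = 111111111101111
Bit 4 of A is 1, so AND-ing with the mask clears it to 0.
  111101010111000
& 111111111101111
-----------------
  111101010101000

Answer: 111101010101000 (31400)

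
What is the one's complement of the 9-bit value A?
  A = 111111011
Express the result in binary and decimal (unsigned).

Flip each bit (0->1, 1->0):
  111111011
  000000100

Answer: 000000100 (4)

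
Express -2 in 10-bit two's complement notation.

1. Binary of +2:  0000000010
2. Invert bits:     1111111101
3. Add 1:           1111111110

Answer: 1111111110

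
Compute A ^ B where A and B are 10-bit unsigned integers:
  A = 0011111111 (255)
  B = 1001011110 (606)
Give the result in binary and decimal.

Apply ^ to each column (1 where bits differ):
  0011111111
^ 1001011110
------------
  1010100001

Answer: 1010100001 (673)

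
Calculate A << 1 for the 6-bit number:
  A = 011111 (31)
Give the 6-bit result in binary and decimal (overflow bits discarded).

Shift left by 1: drop the top 1 bit(s), append 1 zero(s) on the right.
  011111  ->  discard [0], keep [11111], append 0
= 111110

Answer: 111110 (62)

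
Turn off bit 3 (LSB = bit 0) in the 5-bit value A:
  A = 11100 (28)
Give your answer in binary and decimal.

Mask = ~(1 << 3) = 10111
Bit 3 of A is 1, so AND-ing with the mask clears it to 0.
  11100
& 10111
-------
  10100

Answer: 10100 (20)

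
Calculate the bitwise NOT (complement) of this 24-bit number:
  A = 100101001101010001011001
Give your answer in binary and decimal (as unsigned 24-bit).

Flip each bit (0->1, 1->0):
  100101001101010001011001
  011010110010101110100110

Answer: 011010110010101110100110 (7023526)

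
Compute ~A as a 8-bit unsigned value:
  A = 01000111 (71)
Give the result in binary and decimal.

Flip each bit (0->1, 1->0):
  01000111
  10111000

Answer: 10111000 (184)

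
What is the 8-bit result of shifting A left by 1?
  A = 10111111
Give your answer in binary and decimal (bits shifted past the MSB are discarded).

Shift left by 1: drop the top 1 bit(s), append 1 zero(s) on the right.
  10111111  ->  discard [1], keep [0111111], append 0
= 01111110

Answer: 01111110 (126)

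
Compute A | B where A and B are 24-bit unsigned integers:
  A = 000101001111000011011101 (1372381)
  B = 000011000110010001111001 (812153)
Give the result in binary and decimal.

Apply | to each column (1 where either bit is 1):
  000101001111000011011101
| 000011000110010001111001
--------------------------
  000111001111010011111101

Answer: 000111001111010011111101 (1897725)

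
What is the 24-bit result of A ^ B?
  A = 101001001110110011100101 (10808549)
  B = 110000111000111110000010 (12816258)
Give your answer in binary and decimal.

Apply ^ to each column (1 where bits differ):
  101001001110110011100101
^ 110000111000111110000010
--------------------------
  011001110110001101100111

Answer: 011001110110001101100111 (6775655)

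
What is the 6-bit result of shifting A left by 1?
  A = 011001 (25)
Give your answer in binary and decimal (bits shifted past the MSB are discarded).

Shift left by 1: drop the top 1 bit(s), append 1 zero(s) on the right.
  011001  ->  discard [0], keep [11001], append 0
= 110010

Answer: 110010 (50)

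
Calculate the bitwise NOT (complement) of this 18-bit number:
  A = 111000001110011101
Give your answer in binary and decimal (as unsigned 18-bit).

Flip each bit (0->1, 1->0):
  111000001110011101
  000111110001100010

Answer: 000111110001100010 (31842)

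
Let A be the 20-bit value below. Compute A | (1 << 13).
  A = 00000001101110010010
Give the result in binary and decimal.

Mask = 1 << 13 = 00000010000000000000
Bit 13 of A is 0, so OR-ing with the mask flips it to 1.
  00000001101110010010
| 00000010000000000000
----------------------
  00000011101110010010

Answer: 00000011101110010010 (15250)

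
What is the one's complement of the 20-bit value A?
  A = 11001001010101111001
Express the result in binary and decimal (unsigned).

Flip each bit (0->1, 1->0):
  11001001010101111001
  00110110101010000110

Answer: 00110110101010000110 (223878)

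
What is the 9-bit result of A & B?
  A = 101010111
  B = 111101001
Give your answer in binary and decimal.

Apply & to each column (1 only where both bits are 1):
  101010111
& 111101001
-----------
  101000001

Answer: 101000001 (321)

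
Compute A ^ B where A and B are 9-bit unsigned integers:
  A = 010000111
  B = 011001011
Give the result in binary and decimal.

Apply ^ to each column (1 where bits differ):
  010000111
^ 011001011
-----------
  001001100

Answer: 001001100 (76)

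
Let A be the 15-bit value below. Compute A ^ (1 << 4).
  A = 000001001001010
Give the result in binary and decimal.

Mask = 1 << 4 = 000000000010000
Bit 4 of A is 0; XOR with the mask flips it to 1.
  000001001001010
^ 000000000010000
-----------------
  000001001011010

Answer: 000001001011010 (602)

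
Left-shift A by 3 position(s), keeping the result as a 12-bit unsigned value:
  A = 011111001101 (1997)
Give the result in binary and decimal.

Shift left by 3: drop the top 3 bit(s), append 3 zero(s) on the right.
  011111001101  ->  discard [011], keep [111001101], append 000
= 111001101000

Answer: 111001101000 (3688)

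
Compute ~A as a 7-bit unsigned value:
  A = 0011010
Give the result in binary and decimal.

Flip each bit (0->1, 1->0):
  0011010
  1100101

Answer: 1100101 (101)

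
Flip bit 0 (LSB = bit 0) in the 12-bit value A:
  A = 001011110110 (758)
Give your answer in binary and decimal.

Mask = 1 << 0 = 000000000001
Bit 0 of A is 0; XOR with the mask flips it to 1.
  001011110110
^ 000000000001
--------------
  001011110111

Answer: 001011110111 (759)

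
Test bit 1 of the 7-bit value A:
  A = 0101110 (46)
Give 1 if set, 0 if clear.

Bit 1 is the 2nd from the right.
  0101110
       ^
That bit is 1.

Answer: 1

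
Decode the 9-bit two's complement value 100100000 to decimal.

MSB is 1, so the value is negative. Find the magnitude:
1. Invert bits:  011011111
2. Add 1:        011100000  = 224
3. Apply sign:   -224

Answer: -224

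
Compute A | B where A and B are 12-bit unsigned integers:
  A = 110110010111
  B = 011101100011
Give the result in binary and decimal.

Apply | to each column (1 where either bit is 1):
  110110010111
| 011101100011
--------------
  111111110111

Answer: 111111110111 (4087)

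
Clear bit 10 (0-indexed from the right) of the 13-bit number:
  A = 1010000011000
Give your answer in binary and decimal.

Mask = ~(1 << 10) = 1101111111111
Bit 10 of A is 1, so AND-ing with the mask clears it to 0.
  1010000011000
& 1101111111111
---------------
  1000000011000

Answer: 1000000011000 (4120)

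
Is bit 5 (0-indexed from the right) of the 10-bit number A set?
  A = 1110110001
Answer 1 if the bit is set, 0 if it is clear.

Bit 5 is the 6th from the right.
  1110110001
      ^
That bit is 1.

Answer: 1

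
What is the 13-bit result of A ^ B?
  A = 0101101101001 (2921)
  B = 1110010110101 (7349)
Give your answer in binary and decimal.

Apply ^ to each column (1 where bits differ):
  0101101101001
^ 1110010110101
---------------
  1011111011100

Answer: 1011111011100 (6108)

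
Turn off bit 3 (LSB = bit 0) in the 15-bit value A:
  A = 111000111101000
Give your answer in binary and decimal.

Mask = ~(1 << 3) = 111111111110111
Bit 3 of A is 1, so AND-ing with the mask clears it to 0.
  111000111101000
& 111111111110111
-----------------
  111000111100000

Answer: 111000111100000 (29152)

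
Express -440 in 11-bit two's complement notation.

1. Binary of +440:  00110111000
2. Invert bits:     11001000111
3. Add 1:           11001001000

Answer: 11001001000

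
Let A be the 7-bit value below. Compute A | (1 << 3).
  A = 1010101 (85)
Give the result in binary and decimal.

Mask = 1 << 3 = 0001000
Bit 3 of A is 0, so OR-ing with the mask flips it to 1.
  1010101
| 0001000
---------
  1011101

Answer: 1011101 (93)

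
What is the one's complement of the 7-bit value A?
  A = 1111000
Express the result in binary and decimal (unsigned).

Flip each bit (0->1, 1->0):
  1111000
  0000111

Answer: 0000111 (7)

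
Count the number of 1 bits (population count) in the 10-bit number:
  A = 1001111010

1001111010
1-bits at positions (from bit 0 = LSB): 1, 3, 4, 5, 6, 9
Count = 6

Answer: 6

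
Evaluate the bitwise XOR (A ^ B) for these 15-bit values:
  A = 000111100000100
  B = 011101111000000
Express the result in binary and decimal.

Apply ^ to each column (1 where bits differ):
  000111100000100
^ 011101111000000
-----------------
  011010011000100

Answer: 011010011000100 (13508)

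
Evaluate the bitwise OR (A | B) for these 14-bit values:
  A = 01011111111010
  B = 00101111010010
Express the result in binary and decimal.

Apply | to each column (1 where either bit is 1):
  01011111111010
| 00101111010010
----------------
  01111111111010

Answer: 01111111111010 (8186)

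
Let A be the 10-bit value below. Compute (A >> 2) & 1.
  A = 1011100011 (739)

Bit 2 is the 3rd from the right.
  1011100011
         ^
That bit is 0.

Answer: 0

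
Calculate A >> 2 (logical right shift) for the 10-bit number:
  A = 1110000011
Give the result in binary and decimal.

Logical shift right by 2: drop the bottom 2 bit(s), prepend 2 zero(s) on the left.
  1110000011  ->  keep [11100000], discard [11], prepend 00
= 0011100000

Answer: 0011100000 (224)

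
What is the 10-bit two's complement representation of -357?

1. Binary of +357:  0101100101
2. Invert bits:     1010011010
3. Add 1:           1010011011

Answer: 1010011011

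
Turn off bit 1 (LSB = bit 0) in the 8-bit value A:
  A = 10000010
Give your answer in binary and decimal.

Mask = ~(1 << 1) = 11111101
Bit 1 of A is 1, so AND-ing with the mask clears it to 0.
  10000010
& 11111101
----------
  10000000

Answer: 10000000 (128)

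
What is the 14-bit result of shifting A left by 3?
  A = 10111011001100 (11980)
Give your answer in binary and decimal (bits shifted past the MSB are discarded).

Shift left by 3: drop the top 3 bit(s), append 3 zero(s) on the right.
  10111011001100  ->  discard [101], keep [11011001100], append 000
= 11011001100000

Answer: 11011001100000 (13920)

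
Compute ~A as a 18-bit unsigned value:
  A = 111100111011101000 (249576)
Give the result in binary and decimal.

Flip each bit (0->1, 1->0):
  111100111011101000
  000011000100010111

Answer: 000011000100010111 (12567)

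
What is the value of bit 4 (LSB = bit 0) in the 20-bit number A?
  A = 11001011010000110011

Bit 4 is the 5th from the right.
  11001011010000110011
                 ^
That bit is 1.

Answer: 1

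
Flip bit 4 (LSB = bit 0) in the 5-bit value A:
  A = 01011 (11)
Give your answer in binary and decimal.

Mask = 1 << 4 = 10000
Bit 4 of A is 0; XOR with the mask flips it to 1.
  01011
^ 10000
-------
  11011

Answer: 11011 (27)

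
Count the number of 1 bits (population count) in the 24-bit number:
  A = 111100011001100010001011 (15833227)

111100011001100010001011
1-bits at positions (from bit 0 = LSB): 0, 1, 3, 7, 11, 12, 15, 16, 20, 21, 22, 23
Count = 12

Answer: 12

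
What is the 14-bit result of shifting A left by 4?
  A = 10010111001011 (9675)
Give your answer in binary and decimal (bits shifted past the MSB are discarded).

Shift left by 4: drop the top 4 bit(s), append 4 zero(s) on the right.
  10010111001011  ->  discard [1001], keep [0111001011], append 0000
= 01110010110000

Answer: 01110010110000 (7344)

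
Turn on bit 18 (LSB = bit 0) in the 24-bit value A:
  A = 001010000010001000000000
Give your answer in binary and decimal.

Mask = 1 << 18 = 000001000000000000000000
Bit 18 of A is 0, so OR-ing with the mask flips it to 1.
  001010000010001000000000
| 000001000000000000000000
--------------------------
  001011000010001000000000

Answer: 001011000010001000000000 (2892288)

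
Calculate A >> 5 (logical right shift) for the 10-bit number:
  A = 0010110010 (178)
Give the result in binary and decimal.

Logical shift right by 5: drop the bottom 5 bit(s), prepend 5 zero(s) on the left.
  0010110010  ->  keep [00101], discard [10010], prepend 00000
= 0000000101

Answer: 0000000101 (5)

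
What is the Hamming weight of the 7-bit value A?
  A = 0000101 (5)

0000101
1-bits at positions (from bit 0 = LSB): 0, 2
Count = 2

Answer: 2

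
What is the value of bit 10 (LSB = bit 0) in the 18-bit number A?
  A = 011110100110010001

Bit 10 is the 11th from the right.
  011110100110010001
         ^
That bit is 0.

Answer: 0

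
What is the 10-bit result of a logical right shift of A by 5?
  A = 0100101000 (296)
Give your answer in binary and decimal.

Logical shift right by 5: drop the bottom 5 bit(s), prepend 5 zero(s) on the left.
  0100101000  ->  keep [01001], discard [01000], prepend 00000
= 0000001001

Answer: 0000001001 (9)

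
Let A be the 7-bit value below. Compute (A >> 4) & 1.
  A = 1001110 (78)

Bit 4 is the 5th from the right.
  1001110
    ^
That bit is 0.

Answer: 0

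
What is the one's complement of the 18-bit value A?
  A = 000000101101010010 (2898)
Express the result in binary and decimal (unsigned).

Flip each bit (0->1, 1->0):
  000000101101010010
  111111010010101101

Answer: 111111010010101101 (259245)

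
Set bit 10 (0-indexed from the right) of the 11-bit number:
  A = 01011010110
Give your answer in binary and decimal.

Mask = 1 << 10 = 10000000000
Bit 10 of A is 0, so OR-ing with the mask flips it to 1.
  01011010110
| 10000000000
-------------
  11011010110

Answer: 11011010110 (1750)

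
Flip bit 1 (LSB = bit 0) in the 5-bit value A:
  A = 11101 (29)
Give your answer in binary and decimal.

Mask = 1 << 1 = 00010
Bit 1 of A is 0; XOR with the mask flips it to 1.
  11101
^ 00010
-------
  11111

Answer: 11111 (31)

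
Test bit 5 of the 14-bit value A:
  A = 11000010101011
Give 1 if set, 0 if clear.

Bit 5 is the 6th from the right.
  11000010101011
          ^
That bit is 1.

Answer: 1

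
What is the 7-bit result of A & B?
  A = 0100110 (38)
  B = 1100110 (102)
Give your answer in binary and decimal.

Apply & to each column (1 only where both bits are 1):
  0100110
& 1100110
---------
  0100110

Answer: 0100110 (38)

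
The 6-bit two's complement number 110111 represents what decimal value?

MSB is 1, so the value is negative. Find the magnitude:
1. Invert bits:  001000
2. Add 1:        001001  = 9
3. Apply sign:   -9

Answer: -9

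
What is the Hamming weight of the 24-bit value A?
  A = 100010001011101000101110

100010001011101000101110
1-bits at positions (from bit 0 = LSB): 1, 2, 3, 5, 9, 11, 12, 13, 15, 19, 23
Count = 11

Answer: 11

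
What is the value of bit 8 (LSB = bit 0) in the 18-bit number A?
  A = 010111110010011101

Bit 8 is the 9th from the right.
  010111110010011101
           ^
That bit is 0.

Answer: 0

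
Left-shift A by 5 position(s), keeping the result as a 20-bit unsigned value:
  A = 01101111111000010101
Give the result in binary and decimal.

Shift left by 5: drop the top 5 bit(s), append 5 zero(s) on the right.
  01101111111000010101  ->  discard [01101], keep [111111000010101], append 00000
= 11111100001010100000

Answer: 11111100001010100000 (1032864)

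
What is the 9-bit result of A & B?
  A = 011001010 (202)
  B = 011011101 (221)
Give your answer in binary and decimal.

Apply & to each column (1 only where both bits are 1):
  011001010
& 011011101
-----------
  011001000

Answer: 011001000 (200)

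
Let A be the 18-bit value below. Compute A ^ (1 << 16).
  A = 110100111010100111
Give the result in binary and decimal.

Mask = 1 << 16 = 010000000000000000
Bit 16 of A is 1; XOR with the mask flips it to 0.
  110100111010100111
^ 010000000000000000
--------------------
  100100111010100111

Answer: 100100111010100111 (151207)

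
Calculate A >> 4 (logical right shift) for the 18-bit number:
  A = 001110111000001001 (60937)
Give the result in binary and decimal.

Logical shift right by 4: drop the bottom 4 bit(s), prepend 4 zero(s) on the left.
  001110111000001001  ->  keep [00111011100000], discard [1001], prepend 0000
= 000000111011100000

Answer: 000000111011100000 (3808)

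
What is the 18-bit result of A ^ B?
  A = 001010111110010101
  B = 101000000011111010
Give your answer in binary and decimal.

Apply ^ to each column (1 where bits differ):
  001010111110010101
^ 101000000011111010
--------------------
  100010111101101111

Answer: 100010111101101111 (143215)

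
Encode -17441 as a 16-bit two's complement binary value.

1. Binary of +17441:  0100010000100001
2. Invert bits:     1011101111011110
3. Add 1:           1011101111011111

Answer: 1011101111011111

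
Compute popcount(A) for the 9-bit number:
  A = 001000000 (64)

001000000
1-bits at positions (from bit 0 = LSB): 6
Count = 1

Answer: 1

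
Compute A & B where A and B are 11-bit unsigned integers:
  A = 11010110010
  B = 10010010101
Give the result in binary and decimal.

Apply & to each column (1 only where both bits are 1):
  11010110010
& 10010010101
-------------
  10010010000

Answer: 10010010000 (1168)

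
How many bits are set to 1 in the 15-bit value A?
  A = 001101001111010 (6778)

001101001111010
1-bits at positions (from bit 0 = LSB): 1, 3, 4, 5, 6, 9, 11, 12
Count = 8

Answer: 8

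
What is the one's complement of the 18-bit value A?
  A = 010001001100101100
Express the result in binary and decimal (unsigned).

Flip each bit (0->1, 1->0):
  010001001100101100
  101110110011010011

Answer: 101110110011010011 (191699)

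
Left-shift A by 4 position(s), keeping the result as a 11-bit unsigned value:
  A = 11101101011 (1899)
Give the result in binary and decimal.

Shift left by 4: drop the top 4 bit(s), append 4 zero(s) on the right.
  11101101011  ->  discard [1110], keep [1101011], append 0000
= 11010110000

Answer: 11010110000 (1712)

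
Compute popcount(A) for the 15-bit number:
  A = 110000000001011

110000000001011
1-bits at positions (from bit 0 = LSB): 0, 1, 3, 13, 14
Count = 5

Answer: 5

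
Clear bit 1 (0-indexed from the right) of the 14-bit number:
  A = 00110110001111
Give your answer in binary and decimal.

Mask = ~(1 << 1) = 11111111111101
Bit 1 of A is 1, so AND-ing with the mask clears it to 0.
  00110110001111
& 11111111111101
----------------
  00110110001101

Answer: 00110110001101 (3469)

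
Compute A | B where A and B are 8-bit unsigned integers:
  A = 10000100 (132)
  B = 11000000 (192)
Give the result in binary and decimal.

Apply | to each column (1 where either bit is 1):
  10000100
| 11000000
----------
  11000100

Answer: 11000100 (196)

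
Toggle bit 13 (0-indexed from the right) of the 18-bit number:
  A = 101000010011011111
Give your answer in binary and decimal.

Mask = 1 << 13 = 000010000000000000
Bit 13 of A is 0; XOR with the mask flips it to 1.
  101000010011011111
^ 000010000000000000
--------------------
  101010010011011111

Answer: 101010010011011111 (173279)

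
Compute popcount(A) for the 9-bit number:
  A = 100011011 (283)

100011011
1-bits at positions (from bit 0 = LSB): 0, 1, 3, 4, 8
Count = 5

Answer: 5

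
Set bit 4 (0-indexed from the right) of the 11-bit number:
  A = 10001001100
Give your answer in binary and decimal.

Mask = 1 << 4 = 00000010000
Bit 4 of A is 0, so OR-ing with the mask flips it to 1.
  10001001100
| 00000010000
-------------
  10001011100

Answer: 10001011100 (1116)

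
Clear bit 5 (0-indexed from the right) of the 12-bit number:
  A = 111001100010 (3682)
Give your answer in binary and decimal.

Mask = ~(1 << 5) = 111111011111
Bit 5 of A is 1, so AND-ing with the mask clears it to 0.
  111001100010
& 111111011111
--------------
  111001000010

Answer: 111001000010 (3650)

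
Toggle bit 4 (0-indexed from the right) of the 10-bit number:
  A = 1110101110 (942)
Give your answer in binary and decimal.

Mask = 1 << 4 = 0000010000
Bit 4 of A is 0; XOR with the mask flips it to 1.
  1110101110
^ 0000010000
------------
  1110111110

Answer: 1110111110 (958)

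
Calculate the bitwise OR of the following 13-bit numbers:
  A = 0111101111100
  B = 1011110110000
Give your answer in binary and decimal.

Apply | to each column (1 where either bit is 1):
  0111101111100
| 1011110110000
---------------
  1111111111100

Answer: 1111111111100 (8188)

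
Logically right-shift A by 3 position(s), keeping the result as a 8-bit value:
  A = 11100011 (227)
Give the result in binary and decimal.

Logical shift right by 3: drop the bottom 3 bit(s), prepend 3 zero(s) on the left.
  11100011  ->  keep [11100], discard [011], prepend 000
= 00011100

Answer: 00011100 (28)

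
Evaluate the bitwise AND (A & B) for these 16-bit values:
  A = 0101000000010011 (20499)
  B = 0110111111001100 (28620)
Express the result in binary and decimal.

Apply & to each column (1 only where both bits are 1):
  0101000000010011
& 0110111111001100
------------------
  0100000000000000

Answer: 0100000000000000 (16384)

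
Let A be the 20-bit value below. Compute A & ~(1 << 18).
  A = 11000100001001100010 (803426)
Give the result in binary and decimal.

Mask = ~(1 << 18) = 10111111111111111111
Bit 18 of A is 1, so AND-ing with the mask clears it to 0.
  11000100001001100010
& 10111111111111111111
----------------------
  10000100001001100010

Answer: 10000100001001100010 (541282)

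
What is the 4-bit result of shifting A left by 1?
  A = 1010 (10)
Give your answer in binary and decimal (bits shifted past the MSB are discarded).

Shift left by 1: drop the top 1 bit(s), append 1 zero(s) on the right.
  1010  ->  discard [1], keep [010], append 0
= 0100

Answer: 0100 (4)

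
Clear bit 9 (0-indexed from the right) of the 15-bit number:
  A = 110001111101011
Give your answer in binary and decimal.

Mask = ~(1 << 9) = 111110111111111
Bit 9 of A is 1, so AND-ing with the mask clears it to 0.
  110001111101011
& 111110111111111
-----------------
  110000111101011

Answer: 110000111101011 (25067)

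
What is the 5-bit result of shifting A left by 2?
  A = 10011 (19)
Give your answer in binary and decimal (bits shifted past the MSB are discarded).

Shift left by 2: drop the top 2 bit(s), append 2 zero(s) on the right.
  10011  ->  discard [10], keep [011], append 00
= 01100

Answer: 01100 (12)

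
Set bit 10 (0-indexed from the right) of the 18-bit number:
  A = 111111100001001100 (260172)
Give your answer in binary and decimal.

Mask = 1 << 10 = 000000010000000000
Bit 10 of A is 0, so OR-ing with the mask flips it to 1.
  111111100001001100
| 000000010000000000
--------------------
  111111110001001100

Answer: 111111110001001100 (261196)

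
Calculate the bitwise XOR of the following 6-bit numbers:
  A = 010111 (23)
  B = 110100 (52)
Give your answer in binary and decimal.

Apply ^ to each column (1 where bits differ):
  010111
^ 110100
--------
  100011

Answer: 100011 (35)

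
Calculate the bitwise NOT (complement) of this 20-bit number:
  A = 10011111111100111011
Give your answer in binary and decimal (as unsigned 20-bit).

Flip each bit (0->1, 1->0):
  10011111111100111011
  01100000000011000100

Answer: 01100000000011000100 (393412)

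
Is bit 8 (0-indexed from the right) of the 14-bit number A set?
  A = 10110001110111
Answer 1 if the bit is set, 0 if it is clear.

Bit 8 is the 9th from the right.
  10110001110111
       ^
That bit is 0.

Answer: 0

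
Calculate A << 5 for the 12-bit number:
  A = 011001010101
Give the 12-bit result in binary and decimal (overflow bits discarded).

Shift left by 5: drop the top 5 bit(s), append 5 zero(s) on the right.
  011001010101  ->  discard [01100], keep [1010101], append 00000
= 101010100000

Answer: 101010100000 (2720)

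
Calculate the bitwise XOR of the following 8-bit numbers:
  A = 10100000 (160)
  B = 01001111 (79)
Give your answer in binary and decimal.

Apply ^ to each column (1 where bits differ):
  10100000
^ 01001111
----------
  11101111

Answer: 11101111 (239)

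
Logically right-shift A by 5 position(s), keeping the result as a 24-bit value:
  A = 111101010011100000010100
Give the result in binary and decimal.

Logical shift right by 5: drop the bottom 5 bit(s), prepend 5 zero(s) on the left.
  111101010011100000010100  ->  keep [1111010100111000000], discard [10100], prepend 00000
= 000001111010100111000000

Answer: 000001111010100111000000 (502208)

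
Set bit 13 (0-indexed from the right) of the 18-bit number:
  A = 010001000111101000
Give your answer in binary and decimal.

Mask = 1 << 13 = 000010000000000000
Bit 13 of A is 0, so OR-ing with the mask flips it to 1.
  010001000111101000
| 000010000000000000
--------------------
  010011000111101000

Answer: 010011000111101000 (78312)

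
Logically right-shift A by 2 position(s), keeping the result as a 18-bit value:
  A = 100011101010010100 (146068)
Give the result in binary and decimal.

Logical shift right by 2: drop the bottom 2 bit(s), prepend 2 zero(s) on the left.
  100011101010010100  ->  keep [1000111010100101], discard [00], prepend 00
= 001000111010100101

Answer: 001000111010100101 (36517)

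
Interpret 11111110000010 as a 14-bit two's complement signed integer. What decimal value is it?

MSB is 1, so the value is negative. Find the magnitude:
1. Invert bits:  00000001111101
2. Add 1:        00000001111110  = 126
3. Apply sign:   -126

Answer: -126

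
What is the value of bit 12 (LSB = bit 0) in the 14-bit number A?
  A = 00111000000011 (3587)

Bit 12 is the 13th from the right.
  00111000000011
   ^
That bit is 0.

Answer: 0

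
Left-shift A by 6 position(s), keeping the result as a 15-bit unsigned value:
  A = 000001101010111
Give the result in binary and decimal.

Shift left by 6: drop the top 6 bit(s), append 6 zero(s) on the right.
  000001101010111  ->  discard [000001], keep [101010111], append 000000
= 101010111000000

Answer: 101010111000000 (21952)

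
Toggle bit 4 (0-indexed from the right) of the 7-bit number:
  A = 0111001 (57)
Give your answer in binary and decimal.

Mask = 1 << 4 = 0010000
Bit 4 of A is 1; XOR with the mask flips it to 0.
  0111001
^ 0010000
---------
  0101001

Answer: 0101001 (41)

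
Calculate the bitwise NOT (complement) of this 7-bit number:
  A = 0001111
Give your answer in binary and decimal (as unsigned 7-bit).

Flip each bit (0->1, 1->0):
  0001111
  1110000

Answer: 1110000 (112)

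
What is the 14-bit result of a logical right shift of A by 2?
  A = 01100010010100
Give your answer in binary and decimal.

Logical shift right by 2: drop the bottom 2 bit(s), prepend 2 zero(s) on the left.
  01100010010100  ->  keep [011000100101], discard [00], prepend 00
= 00011000100101

Answer: 00011000100101 (1573)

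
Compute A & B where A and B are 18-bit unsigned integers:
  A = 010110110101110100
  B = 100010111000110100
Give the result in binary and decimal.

Apply & to each column (1 only where both bits are 1):
  010110110101110100
& 100010111000110100
--------------------
  000010110000110100

Answer: 000010110000110100 (11316)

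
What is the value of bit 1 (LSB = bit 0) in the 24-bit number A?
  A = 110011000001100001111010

Bit 1 is the 2nd from the right.
  110011000001100001111010
                        ^
That bit is 1.

Answer: 1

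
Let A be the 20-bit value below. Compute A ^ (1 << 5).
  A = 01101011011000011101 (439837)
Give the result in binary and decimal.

Mask = 1 << 5 = 00000000000000100000
Bit 5 of A is 0; XOR with the mask flips it to 1.
  01101011011000011101
^ 00000000000000100000
----------------------
  01101011011000111101

Answer: 01101011011000111101 (439869)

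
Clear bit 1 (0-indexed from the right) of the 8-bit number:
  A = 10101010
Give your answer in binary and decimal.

Mask = ~(1 << 1) = 11111101
Bit 1 of A is 1, so AND-ing with the mask clears it to 0.
  10101010
& 11111101
----------
  10101000

Answer: 10101000 (168)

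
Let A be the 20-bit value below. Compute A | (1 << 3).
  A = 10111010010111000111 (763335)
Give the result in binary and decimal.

Mask = 1 << 3 = 00000000000000001000
Bit 3 of A is 0, so OR-ing with the mask flips it to 1.
  10111010010111000111
| 00000000000000001000
----------------------
  10111010010111001111

Answer: 10111010010111001111 (763343)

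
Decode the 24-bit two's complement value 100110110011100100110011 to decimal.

MSB is 1, so the value is negative. Find the magnitude:
1. Invert bits:  011001001100011011001100
2. Add 1:        011001001100011011001101  = 6604493
3. Apply sign:   -6604493

Answer: -6604493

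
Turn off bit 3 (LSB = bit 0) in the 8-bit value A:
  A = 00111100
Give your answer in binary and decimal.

Mask = ~(1 << 3) = 11110111
Bit 3 of A is 1, so AND-ing with the mask clears it to 0.
  00111100
& 11110111
----------
  00110100

Answer: 00110100 (52)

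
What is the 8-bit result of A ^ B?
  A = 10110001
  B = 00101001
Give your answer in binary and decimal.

Apply ^ to each column (1 where bits differ):
  10110001
^ 00101001
----------
  10011000

Answer: 10011000 (152)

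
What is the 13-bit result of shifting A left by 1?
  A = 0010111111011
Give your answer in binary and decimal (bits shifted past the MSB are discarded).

Shift left by 1: drop the top 1 bit(s), append 1 zero(s) on the right.
  0010111111011  ->  discard [0], keep [010111111011], append 0
= 0101111110110

Answer: 0101111110110 (3062)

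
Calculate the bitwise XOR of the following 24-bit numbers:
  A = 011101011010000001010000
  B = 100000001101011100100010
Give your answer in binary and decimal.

Apply ^ to each column (1 where bits differ):
  011101011010000001010000
^ 100000001101011100100010
--------------------------
  111101010111011101110010

Answer: 111101010111011101110010 (16086898)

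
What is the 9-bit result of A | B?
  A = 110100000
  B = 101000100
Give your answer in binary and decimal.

Apply | to each column (1 where either bit is 1):
  110100000
| 101000100
-----------
  111100100

Answer: 111100100 (484)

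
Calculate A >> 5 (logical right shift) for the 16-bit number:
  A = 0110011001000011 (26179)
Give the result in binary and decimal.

Logical shift right by 5: drop the bottom 5 bit(s), prepend 5 zero(s) on the left.
  0110011001000011  ->  keep [01100110010], discard [00011], prepend 00000
= 0000001100110010

Answer: 0000001100110010 (818)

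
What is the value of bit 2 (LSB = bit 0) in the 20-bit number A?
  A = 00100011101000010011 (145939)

Bit 2 is the 3rd from the right.
  00100011101000010011
                   ^
That bit is 0.

Answer: 0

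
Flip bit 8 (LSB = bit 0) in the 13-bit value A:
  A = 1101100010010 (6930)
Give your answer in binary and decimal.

Mask = 1 << 8 = 0000100000000
Bit 8 of A is 1; XOR with the mask flips it to 0.
  1101100010010
^ 0000100000000
---------------
  1101000010010

Answer: 1101000010010 (6674)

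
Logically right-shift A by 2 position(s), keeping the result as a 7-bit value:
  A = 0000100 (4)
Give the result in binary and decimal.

Logical shift right by 2: drop the bottom 2 bit(s), prepend 2 zero(s) on the left.
  0000100  ->  keep [00001], discard [00], prepend 00
= 0000001

Answer: 0000001 (1)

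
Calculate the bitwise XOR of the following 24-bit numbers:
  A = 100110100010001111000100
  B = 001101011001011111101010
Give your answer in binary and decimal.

Apply ^ to each column (1 where bits differ):
  100110100010001111000100
^ 001101011001011111101010
--------------------------
  101011111011010000101110

Answer: 101011111011010000101110 (11514926)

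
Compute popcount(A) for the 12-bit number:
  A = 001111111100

001111111100
1-bits at positions (from bit 0 = LSB): 2, 3, 4, 5, 6, 7, 8, 9
Count = 8

Answer: 8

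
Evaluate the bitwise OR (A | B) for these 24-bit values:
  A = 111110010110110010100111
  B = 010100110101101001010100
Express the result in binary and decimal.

Apply | to each column (1 where either bit is 1):
  111110010110110010100111
| 010100110101101001010100
--------------------------
  111110110111111011110111

Answer: 111110110111111011110111 (16482039)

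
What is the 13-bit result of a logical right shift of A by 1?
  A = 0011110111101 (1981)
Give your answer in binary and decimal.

Logical shift right by 1: drop the bottom 1 bit(s), prepend 1 zero(s) on the left.
  0011110111101  ->  keep [001111011110], discard [1], prepend 0
= 0001111011110

Answer: 0001111011110 (990)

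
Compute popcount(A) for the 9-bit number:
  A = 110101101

110101101
1-bits at positions (from bit 0 = LSB): 0, 2, 3, 5, 7, 8
Count = 6

Answer: 6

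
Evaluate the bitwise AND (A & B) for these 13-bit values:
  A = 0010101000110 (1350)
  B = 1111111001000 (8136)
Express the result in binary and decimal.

Apply & to each column (1 only where both bits are 1):
  0010101000110
& 1111111001000
---------------
  0010101000000

Answer: 0010101000000 (1344)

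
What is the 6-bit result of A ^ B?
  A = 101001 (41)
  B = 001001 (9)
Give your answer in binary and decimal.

Apply ^ to each column (1 where bits differ):
  101001
^ 001001
--------
  100000

Answer: 100000 (32)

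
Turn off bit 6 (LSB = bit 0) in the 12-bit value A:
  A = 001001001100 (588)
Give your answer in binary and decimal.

Mask = ~(1 << 6) = 111110111111
Bit 6 of A is 1, so AND-ing with the mask clears it to 0.
  001001001100
& 111110111111
--------------
  001000001100

Answer: 001000001100 (524)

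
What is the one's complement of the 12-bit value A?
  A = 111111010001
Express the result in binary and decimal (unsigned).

Flip each bit (0->1, 1->0):
  111111010001
  000000101110

Answer: 000000101110 (46)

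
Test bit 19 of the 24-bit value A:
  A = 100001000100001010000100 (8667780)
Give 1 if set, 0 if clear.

Bit 19 is the 20th from the right.
  100001000100001010000100
      ^
That bit is 0.

Answer: 0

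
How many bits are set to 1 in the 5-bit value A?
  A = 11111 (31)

11111
1-bits at positions (from bit 0 = LSB): 0, 1, 2, 3, 4
Count = 5

Answer: 5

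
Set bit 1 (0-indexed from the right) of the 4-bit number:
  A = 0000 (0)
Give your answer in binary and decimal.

Mask = 1 << 1 = 0010
Bit 1 of A is 0, so OR-ing with the mask flips it to 1.
  0000
| 0010
------
  0010

Answer: 0010 (2)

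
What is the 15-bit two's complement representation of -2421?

1. Binary of +2421:  000100101110101
2. Invert bits:     111011010001010
3. Add 1:           111011010001011

Answer: 111011010001011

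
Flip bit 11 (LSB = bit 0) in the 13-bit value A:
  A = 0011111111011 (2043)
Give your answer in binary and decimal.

Mask = 1 << 11 = 0100000000000
Bit 11 of A is 0; XOR with the mask flips it to 1.
  0011111111011
^ 0100000000000
---------------
  0111111111011

Answer: 0111111111011 (4091)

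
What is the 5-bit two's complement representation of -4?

1. Binary of +4:  00100
2. Invert bits:     11011
3. Add 1:           11100

Answer: 11100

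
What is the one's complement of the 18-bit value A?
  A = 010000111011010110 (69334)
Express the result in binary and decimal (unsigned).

Flip each bit (0->1, 1->0):
  010000111011010110
  101111000100101001

Answer: 101111000100101001 (192809)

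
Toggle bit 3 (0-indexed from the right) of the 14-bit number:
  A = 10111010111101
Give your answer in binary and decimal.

Mask = 1 << 3 = 00000000001000
Bit 3 of A is 1; XOR with the mask flips it to 0.
  10111010111101
^ 00000000001000
----------------
  10111010110101

Answer: 10111010110101 (11957)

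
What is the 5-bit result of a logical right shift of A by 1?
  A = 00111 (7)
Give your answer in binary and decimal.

Logical shift right by 1: drop the bottom 1 bit(s), prepend 1 zero(s) on the left.
  00111  ->  keep [0011], discard [1], prepend 0
= 00011

Answer: 00011 (3)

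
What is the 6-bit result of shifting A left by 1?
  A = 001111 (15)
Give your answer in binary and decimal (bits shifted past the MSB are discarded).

Shift left by 1: drop the top 1 bit(s), append 1 zero(s) on the right.
  001111  ->  discard [0], keep [01111], append 0
= 011110

Answer: 011110 (30)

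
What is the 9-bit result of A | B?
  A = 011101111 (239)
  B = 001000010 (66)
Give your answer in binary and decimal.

Apply | to each column (1 where either bit is 1):
  011101111
| 001000010
-----------
  011101111

Answer: 011101111 (239)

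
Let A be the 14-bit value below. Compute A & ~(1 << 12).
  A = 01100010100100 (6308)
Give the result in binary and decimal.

Mask = ~(1 << 12) = 10111111111111
Bit 12 of A is 1, so AND-ing with the mask clears it to 0.
  01100010100100
& 10111111111111
----------------
  00100010100100

Answer: 00100010100100 (2212)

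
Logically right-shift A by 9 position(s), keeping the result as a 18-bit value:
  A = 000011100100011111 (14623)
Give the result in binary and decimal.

Logical shift right by 9: drop the bottom 9 bit(s), prepend 9 zero(s) on the left.
  000011100100011111  ->  keep [000011100], discard [100011111], prepend 000000000
= 000000000000011100

Answer: 000000000000011100 (28)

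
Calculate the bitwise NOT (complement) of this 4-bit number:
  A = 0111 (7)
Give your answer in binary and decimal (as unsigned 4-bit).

Flip each bit (0->1, 1->0):
  0111
  1000

Answer: 1000 (8)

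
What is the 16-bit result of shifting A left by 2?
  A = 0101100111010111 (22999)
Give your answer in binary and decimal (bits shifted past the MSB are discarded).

Shift left by 2: drop the top 2 bit(s), append 2 zero(s) on the right.
  0101100111010111  ->  discard [01], keep [01100111010111], append 00
= 0110011101011100

Answer: 0110011101011100 (26460)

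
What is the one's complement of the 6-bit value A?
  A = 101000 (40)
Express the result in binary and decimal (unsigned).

Flip each bit (0->1, 1->0):
  101000
  010111

Answer: 010111 (23)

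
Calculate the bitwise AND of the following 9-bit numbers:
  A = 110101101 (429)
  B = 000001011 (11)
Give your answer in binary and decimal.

Apply & to each column (1 only where both bits are 1):
  110101101
& 000001011
-----------
  000001001

Answer: 000001001 (9)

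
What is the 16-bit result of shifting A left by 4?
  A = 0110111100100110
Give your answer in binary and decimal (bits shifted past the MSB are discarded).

Shift left by 4: drop the top 4 bit(s), append 4 zero(s) on the right.
  0110111100100110  ->  discard [0110], keep [111100100110], append 0000
= 1111001001100000

Answer: 1111001001100000 (62048)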